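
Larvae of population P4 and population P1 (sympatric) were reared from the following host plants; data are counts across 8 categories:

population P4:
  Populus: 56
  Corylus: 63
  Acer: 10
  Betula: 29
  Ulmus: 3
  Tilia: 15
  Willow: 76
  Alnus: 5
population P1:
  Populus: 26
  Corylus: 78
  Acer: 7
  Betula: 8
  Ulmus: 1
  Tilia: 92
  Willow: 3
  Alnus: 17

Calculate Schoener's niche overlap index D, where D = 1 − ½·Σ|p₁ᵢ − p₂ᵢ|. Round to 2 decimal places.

Proportions for population P4 (n=257): 56/257=0.2179, 63/257=0.2451, 10/257=0.0389, 29/257=0.1128, 3/257=0.0117, 15/257=0.0584, 76/257=0.2957, 5/257=0.0195
Proportions for population P1 (n=232): 26/232=0.1121, 78/232=0.3362, 7/232=0.0302, 8/232=0.0345, 1/232=0.0043, 92/232=0.3966, 3/232=0.0129, 17/232=0.0733
Σ|p₁ᵢ − p₂ᵢ| = 0.1058 + 0.0911 + 0.0087 + 0.0783 + 0.0074 + 0.3382 + 0.2828 + 0.0538 = 0.9661
D = 1 − ½ × 0.9661 = 1 − 0.48305 = 0.51695

0.52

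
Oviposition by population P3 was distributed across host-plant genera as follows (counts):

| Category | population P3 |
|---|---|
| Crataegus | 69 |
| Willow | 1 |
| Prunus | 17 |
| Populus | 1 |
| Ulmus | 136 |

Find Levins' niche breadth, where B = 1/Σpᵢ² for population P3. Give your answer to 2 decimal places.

2.13

Proportions for population P3 (n=224): 69/224=0.3080, 1/224=0.0045, 17/224=0.0759, 1/224=0.0045, 136/224=0.6071
Σpᵢ² = 0.3080² + 0.0045² + 0.0759² + 0.0045² + 0.6071² = 0.094864 + 0.000020 + 0.005761 + 0.000020 + 0.368570 = 0.469235
B = 1 / 0.469235 = 2.1311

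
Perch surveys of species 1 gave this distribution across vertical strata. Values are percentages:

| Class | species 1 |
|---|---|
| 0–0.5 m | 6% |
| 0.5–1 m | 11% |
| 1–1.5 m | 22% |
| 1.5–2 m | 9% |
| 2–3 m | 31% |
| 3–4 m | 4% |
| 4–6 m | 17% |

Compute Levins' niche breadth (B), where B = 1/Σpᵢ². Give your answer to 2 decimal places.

5.03

Convert percentages to proportions (divide by 100).
Σpᵢ² = 0.06² + 0.11² + 0.22² + 0.09² + 0.31² + 0.04² + 0.17² = 0.0036 + 0.0121 + 0.0484 + 0.0081 + 0.0961 + 0.0016 + 0.0289 = 0.1988
B = 1 / 0.1988 = 5.0302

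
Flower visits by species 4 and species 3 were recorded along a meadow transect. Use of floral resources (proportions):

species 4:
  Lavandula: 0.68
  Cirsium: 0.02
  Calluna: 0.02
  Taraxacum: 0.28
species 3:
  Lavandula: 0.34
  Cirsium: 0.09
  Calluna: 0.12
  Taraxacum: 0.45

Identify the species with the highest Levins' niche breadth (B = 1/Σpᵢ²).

Σp_4ᵢ² = 0.68² + 0.02² + 0.02² + 0.28² = 0.4624 + 0.0004 + 0.0004 + 0.0784 = 0.5416
B_4 = 1 / 0.5416 = 1.8464
Σp_3ᵢ² = 0.34² + 0.09² + 0.12² + 0.45² = 0.1156 + 0.0081 + 0.0144 + 0.2025 = 0.3406
B_3 = 1 / 0.3406 = 2.9360
Highest B → broadest niche (most generalist): species 3 (B = 2.94).

species 3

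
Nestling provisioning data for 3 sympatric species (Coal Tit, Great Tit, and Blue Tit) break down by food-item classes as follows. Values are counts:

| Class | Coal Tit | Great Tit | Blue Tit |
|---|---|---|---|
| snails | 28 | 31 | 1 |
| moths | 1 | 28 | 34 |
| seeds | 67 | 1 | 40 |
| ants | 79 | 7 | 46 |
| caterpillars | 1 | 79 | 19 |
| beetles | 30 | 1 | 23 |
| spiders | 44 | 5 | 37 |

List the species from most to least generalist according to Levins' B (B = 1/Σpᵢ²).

Proportions for Coal Tit (n=250): 28/250=0.1120, 1/250=0.0040, 67/250=0.2680, 79/250=0.3160, 1/250=0.0040, 30/250=0.1200, 44/250=0.1760
Proportions for Great Tit (n=152): 31/152=0.2039, 28/152=0.1842, 1/152=0.0066, 7/152=0.0461, 79/152=0.5197, 1/152=0.0066, 5/152=0.0329
Proportions for Blue Tit (n=200): 1/200=0.0050, 34/200=0.1700, 40/200=0.2000, 46/200=0.2300, 19/200=0.0950, 23/200=0.1150, 37/200=0.1850
Σp_Coalᵢ² = 0.1120² + 0.0040² + 0.2680² + 0.3160² + 0.0040² + 0.1200² + 0.1760² = 0.012544 + 0.000016 + 0.071824 + 0.099856 + 0.000016 + 0.014400 + 0.030976 = 0.229632
B_Coal = 1 / 0.229632 = 4.3548
Σp_Greaᵢ² = 0.2039² + 0.1842² + 0.0066² + 0.0461² + 0.5197² + 0.0066² + 0.0329² = 0.041575 + 0.033930 + 0.000044 + 0.002125 + 0.270088 + 0.000044 + 0.001082 = 0.348888
B_Grea = 1 / 0.348888 = 2.8662
Σp_Blueᵢ² = 0.0050² + 0.1700² + 0.2000² + 0.2300² + 0.0950² + 0.1150² + 0.1850² = 0.000025 + 0.028900 + 0.040000 + 0.052900 + 0.009025 + 0.013225 + 0.034225 = 0.178300
B_Blue = 1 / 0.178300 = 5.6085
Ranking by B (broadest → narrowest): Blue Tit (5.61) > Coal Tit (4.35) > Great Tit (2.87)

Blue Tit > Coal Tit > Great Tit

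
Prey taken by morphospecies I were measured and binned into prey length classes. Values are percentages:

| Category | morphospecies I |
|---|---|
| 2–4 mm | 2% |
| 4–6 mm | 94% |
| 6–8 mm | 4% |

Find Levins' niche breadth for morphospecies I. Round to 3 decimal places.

Convert percentages to proportions (divide by 100).
Σpᵢ² = 0.02² + 0.94² + 0.04² = 0.0004 + 0.8836 + 0.0016 = 0.8856
B = 1 / 0.8856 = 1.12918

1.129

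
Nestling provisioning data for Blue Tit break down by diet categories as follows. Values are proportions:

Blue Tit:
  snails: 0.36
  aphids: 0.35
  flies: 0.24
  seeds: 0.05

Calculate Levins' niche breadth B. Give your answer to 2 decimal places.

3.20

Σpᵢ² = 0.36² + 0.35² + 0.24² + 0.05² = 0.1296 + 0.1225 + 0.0576 + 0.0025 = 0.3122
B = 1 / 0.3122 = 3.2031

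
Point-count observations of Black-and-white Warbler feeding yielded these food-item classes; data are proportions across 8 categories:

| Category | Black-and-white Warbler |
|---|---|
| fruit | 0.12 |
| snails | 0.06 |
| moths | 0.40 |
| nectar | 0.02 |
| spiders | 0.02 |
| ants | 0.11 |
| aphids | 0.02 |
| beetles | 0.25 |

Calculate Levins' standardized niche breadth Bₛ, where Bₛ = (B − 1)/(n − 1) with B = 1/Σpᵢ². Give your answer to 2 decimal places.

Σpᵢ² = 0.12² + 0.06² + 0.40² + 0.02² + 0.02² + 0.11² + 0.02² + 0.25² = 0.0144 + 0.0036 + 0.1600 + 0.0004 + 0.0004 + 0.0121 + 0.0004 + 0.0625 = 0.2538
B = 1 / 0.2538 = 3.9401
Bₛ = (B − 1)/(n − 1) = (3.9401 − 1)/(8 − 1) = 2.9401/7 = 0.4200

0.42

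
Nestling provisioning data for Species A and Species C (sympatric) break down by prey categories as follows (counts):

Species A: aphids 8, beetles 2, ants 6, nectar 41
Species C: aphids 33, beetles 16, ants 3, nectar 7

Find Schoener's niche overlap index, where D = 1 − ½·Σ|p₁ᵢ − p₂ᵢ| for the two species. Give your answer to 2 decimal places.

0.34

Proportions for Species A (n=57): 8/57=0.1404, 2/57=0.0351, 6/57=0.1053, 41/57=0.7193
Proportions for Species C (n=59): 33/59=0.5593, 16/59=0.2712, 3/59=0.0508, 7/59=0.1186
Σ|p₁ᵢ − p₂ᵢ| = 0.4189 + 0.2361 + 0.0545 + 0.6007 = 1.3102
D = 1 − ½ × 1.3102 = 1 − 0.65510 = 0.34490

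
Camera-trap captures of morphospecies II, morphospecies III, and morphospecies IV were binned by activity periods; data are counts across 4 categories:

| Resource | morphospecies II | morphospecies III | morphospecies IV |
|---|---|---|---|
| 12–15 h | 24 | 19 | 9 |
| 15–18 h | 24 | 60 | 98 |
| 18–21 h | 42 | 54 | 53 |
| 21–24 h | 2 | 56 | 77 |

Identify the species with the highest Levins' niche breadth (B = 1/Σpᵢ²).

morphospecies III

Proportions for morphospecies II (n=92): 24/92=0.2609, 24/92=0.2609, 42/92=0.4565, 2/92=0.0217
Proportions for morphospecies III (n=189): 19/189=0.1005, 60/189=0.3175, 54/189=0.2857, 56/189=0.2963
Proportions for morphospecies IV (n=237): 9/237=0.0380, 98/237=0.4135, 53/237=0.2236, 77/237=0.3249
Σp_IIᵢ² = 0.2609² + 0.2609² + 0.4565² + 0.0217² = 0.068069 + 0.068069 + 0.208392 + 0.000471 = 0.345001
B_II = 1 / 0.345001 = 2.8985
Σp_IIIᵢ² = 0.1005² + 0.3175² + 0.2857² + 0.2963² = 0.010100 + 0.100806 + 0.081624 + 0.087794 = 0.280324
B_III = 1 / 0.280324 = 3.5673
Σp_IVᵢ² = 0.0380² + 0.4135² + 0.2236² + 0.3249² = 0.001444 + 0.170982 + 0.049997 + 0.105560 = 0.327983
B_IV = 1 / 0.327983 = 3.0489
Highest B → broadest niche (most generalist): morphospecies III (B = 3.57).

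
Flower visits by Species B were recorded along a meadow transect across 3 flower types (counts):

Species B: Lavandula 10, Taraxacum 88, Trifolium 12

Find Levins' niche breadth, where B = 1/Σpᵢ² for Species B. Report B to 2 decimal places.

1.51

Proportions for Species B (n=110): 10/110=0.0909, 88/110=0.8000, 12/110=0.1091
Σpᵢ² = 0.0909² + 0.8000² + 0.1091² = 0.008263 + 0.640000 + 0.011903 = 0.660166
B = 1 / 0.660166 = 1.5148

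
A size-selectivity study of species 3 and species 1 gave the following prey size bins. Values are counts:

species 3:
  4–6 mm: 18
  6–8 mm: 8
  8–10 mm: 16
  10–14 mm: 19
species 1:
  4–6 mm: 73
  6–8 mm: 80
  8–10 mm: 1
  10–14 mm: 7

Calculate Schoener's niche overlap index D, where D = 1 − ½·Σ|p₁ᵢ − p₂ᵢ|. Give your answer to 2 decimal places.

0.48

Proportions for species 3 (n=61): 18/61=0.2951, 8/61=0.1311, 16/61=0.2623, 19/61=0.3115
Proportions for species 1 (n=161): 73/161=0.4534, 80/161=0.4969, 1/161=0.0062, 7/161=0.0435
Σ|p₁ᵢ − p₂ᵢ| = 0.1583 + 0.3658 + 0.2561 + 0.2680 = 1.0482
D = 1 − ½ × 1.0482 = 1 − 0.52410 = 0.47590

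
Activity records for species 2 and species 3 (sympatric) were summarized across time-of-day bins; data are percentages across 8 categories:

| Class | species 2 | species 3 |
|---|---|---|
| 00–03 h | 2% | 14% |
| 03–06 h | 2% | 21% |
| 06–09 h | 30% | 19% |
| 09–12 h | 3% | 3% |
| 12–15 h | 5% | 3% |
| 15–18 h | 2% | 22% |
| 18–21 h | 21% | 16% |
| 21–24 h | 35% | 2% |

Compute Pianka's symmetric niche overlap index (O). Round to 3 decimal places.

Convert percentages to proportions (divide by 100).
Σ p₁ᵢp₂ᵢ = 0.0028 + 0.0042 + 0.0570 + 0.0009 + 0.0015 + 0.0044 + 0.0336 + 0.0070 = 0.1114
Σp_1ᵢ² = 0.02² + 0.02² + 0.30² + 0.03² + 0.05² + 0.02² + 0.21² + 0.35² = 0.0004 + 0.0004 + 0.0900 + 0.0009 + 0.0025 + 0.0004 + 0.0441 + 0.1225 = 0.2612
Σp_2ᵢ² = 0.14² + 0.21² + 0.19² + 0.03² + 0.03² + 0.22² + 0.16² + 0.02² = 0.0196 + 0.0441 + 0.0361 + 0.0009 + 0.0009 + 0.0484 + 0.0256 + 0.0004 = 0.1760
O = 0.1114 / √(0.2612 × 0.1760) = 0.1114 / 0.214409 = 0.51957

0.520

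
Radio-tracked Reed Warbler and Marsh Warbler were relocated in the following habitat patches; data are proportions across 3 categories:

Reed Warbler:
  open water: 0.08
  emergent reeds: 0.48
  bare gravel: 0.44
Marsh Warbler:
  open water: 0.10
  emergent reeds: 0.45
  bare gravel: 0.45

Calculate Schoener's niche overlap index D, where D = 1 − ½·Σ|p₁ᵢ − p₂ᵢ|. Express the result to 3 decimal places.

0.970

Σ|p₁ᵢ − p₂ᵢ| = 0.02 + 0.03 + 0.01 = 0.06
D = 1 − ½ × 0.06 = 1 − 0.030 = 0.97000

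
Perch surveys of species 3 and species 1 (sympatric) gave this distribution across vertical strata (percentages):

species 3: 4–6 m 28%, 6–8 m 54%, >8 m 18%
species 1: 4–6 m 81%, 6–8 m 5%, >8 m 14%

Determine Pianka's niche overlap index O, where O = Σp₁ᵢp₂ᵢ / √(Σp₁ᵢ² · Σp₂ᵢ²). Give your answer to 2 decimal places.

Convert percentages to proportions (divide by 100).
Σ p₁ᵢp₂ᵢ = 0.2268 + 0.0270 + 0.0252 = 0.2790
Σp_1ᵢ² = 0.28² + 0.54² + 0.18² = 0.0784 + 0.2916 + 0.0324 = 0.4024
Σp_2ᵢ² = 0.81² + 0.05² + 0.14² = 0.6561 + 0.0025 + 0.0196 = 0.6782
O = 0.2790 / √(0.4024 × 0.6782) = 0.2790 / 0.52241 = 0.5341

0.53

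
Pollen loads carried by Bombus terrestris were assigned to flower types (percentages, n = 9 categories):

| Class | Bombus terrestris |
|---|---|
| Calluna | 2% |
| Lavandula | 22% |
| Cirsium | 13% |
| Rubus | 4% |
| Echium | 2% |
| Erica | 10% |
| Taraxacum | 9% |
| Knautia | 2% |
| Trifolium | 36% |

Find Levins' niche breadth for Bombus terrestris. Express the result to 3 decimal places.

4.634

Convert percentages to proportions (divide by 100).
Σpᵢ² = 0.02² + 0.22² + 0.13² + 0.04² + 0.02² + 0.10² + 0.09² + 0.02² + 0.36² = 0.0004 + 0.0484 + 0.0169 + 0.0016 + 0.0004 + 0.0100 + 0.0081 + 0.0004 + 0.1296 = 0.2158
B = 1 / 0.2158 = 4.63392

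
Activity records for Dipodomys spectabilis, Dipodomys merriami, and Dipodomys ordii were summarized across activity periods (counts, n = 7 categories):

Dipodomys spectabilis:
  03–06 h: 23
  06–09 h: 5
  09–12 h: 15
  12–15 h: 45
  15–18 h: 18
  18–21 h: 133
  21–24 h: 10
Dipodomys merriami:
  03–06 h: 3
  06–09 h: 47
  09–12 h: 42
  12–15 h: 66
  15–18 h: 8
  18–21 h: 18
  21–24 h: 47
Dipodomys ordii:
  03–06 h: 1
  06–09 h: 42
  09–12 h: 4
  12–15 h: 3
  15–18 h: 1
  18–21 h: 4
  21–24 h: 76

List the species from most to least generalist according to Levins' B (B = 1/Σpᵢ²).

Proportions for Dipodomys spectabilis (n=249): 23/249=0.0924, 5/249=0.0201, 15/249=0.0602, 45/249=0.1807, 18/249=0.0723, 133/249=0.5341, 10/249=0.0402
Proportions for Dipodomys merriami (n=231): 3/231=0.0130, 47/231=0.2035, 42/231=0.1818, 66/231=0.2857, 8/231=0.0346, 18/231=0.0779, 47/231=0.2035
Proportions for Dipodomys ordii (n=131): 1/131=0.0076, 42/131=0.3206, 4/131=0.0305, 3/131=0.0229, 1/131=0.0076, 4/131=0.0305, 76/131=0.5802
Σp_specᵢ² = 0.0924² + 0.0201² + 0.0602² + 0.1807² + 0.0723² + 0.5341² + 0.0402² = 0.008538 + 0.000404 + 0.003624 + 0.032652 + 0.005227 + 0.285263 + 0.001616 = 0.337324
B_spec = 1 / 0.337324 = 2.9645
Σp_merrᵢ² = 0.0130² + 0.2035² + 0.1818² + 0.2857² + 0.0346² + 0.0779² + 0.2035² = 0.000169 + 0.041412 + 0.033051 + 0.081624 + 0.001197 + 0.006068 + 0.041412 = 0.204933
B_merr = 1 / 0.204933 = 4.8796
Σp_ordiᵢ² = 0.0076² + 0.3206² + 0.0305² + 0.0229² + 0.0076² + 0.0305² + 0.5802² = 0.000058 + 0.102784 + 0.000930 + 0.000524 + 0.000058 + 0.000930 + 0.336632 = 0.441916
B_ordi = 1 / 0.441916 = 2.2629
Ranking by B (broadest → narrowest): Dipodomys merriami (4.88) > Dipodomys spectabilis (2.96) > Dipodomys ordii (2.26)

Dipodomys merriami > Dipodomys spectabilis > Dipodomys ordii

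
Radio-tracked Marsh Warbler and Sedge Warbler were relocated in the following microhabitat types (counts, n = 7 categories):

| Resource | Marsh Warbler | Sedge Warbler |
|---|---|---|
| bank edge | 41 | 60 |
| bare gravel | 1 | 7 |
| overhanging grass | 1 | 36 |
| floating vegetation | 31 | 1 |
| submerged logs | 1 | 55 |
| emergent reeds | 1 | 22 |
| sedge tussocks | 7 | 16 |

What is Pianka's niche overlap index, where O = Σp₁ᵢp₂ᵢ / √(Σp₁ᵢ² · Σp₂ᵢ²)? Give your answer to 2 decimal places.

0.56

Proportions for Marsh Warbler (n=83): 41/83=0.4940, 1/83=0.0120, 1/83=0.0120, 31/83=0.3735, 1/83=0.0120, 1/83=0.0120, 7/83=0.0843
Proportions for Sedge Warbler (n=197): 60/197=0.3046, 7/197=0.0355, 36/197=0.1827, 1/197=0.0051, 55/197=0.2792, 22/197=0.1117, 16/197=0.0812
Σ p₁ᵢp₂ᵢ = 0.150472 + 0.000426 + 0.002192 + 0.001905 + 0.003350 + 0.001340 + 0.006845 = 0.166530
Σp_1ᵢ² = 0.4940² + 0.0120² + 0.0120² + 0.3735² + 0.0120² + 0.0120² + 0.0843² = 0.244036 + 0.000144 + 0.000144 + 0.139502 + 0.000144 + 0.000144 + 0.007106 = 0.391220
Σp_2ᵢ² = 0.3046² + 0.0355² + 0.1827² + 0.0051² + 0.2792² + 0.1117² + 0.0812² = 0.092781 + 0.001260 + 0.033379 + 0.000026 + 0.077953 + 0.012477 + 0.006593 = 0.224469
O = 0.166530 / √(0.391220 × 0.224469) = 0.166530 / 0.2963389 = 0.5620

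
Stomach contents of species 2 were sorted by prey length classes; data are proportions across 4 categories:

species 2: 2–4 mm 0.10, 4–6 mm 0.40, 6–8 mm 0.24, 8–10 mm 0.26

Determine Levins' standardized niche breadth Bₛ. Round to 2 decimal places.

Σpᵢ² = 0.10² + 0.40² + 0.24² + 0.26² = 0.0100 + 0.1600 + 0.0576 + 0.0676 = 0.2952
B = 1 / 0.2952 = 3.3875
Bₛ = (B − 1)/(n − 1) = (3.3875 − 1)/(4 − 1) = 2.3875/3 = 0.7958

0.80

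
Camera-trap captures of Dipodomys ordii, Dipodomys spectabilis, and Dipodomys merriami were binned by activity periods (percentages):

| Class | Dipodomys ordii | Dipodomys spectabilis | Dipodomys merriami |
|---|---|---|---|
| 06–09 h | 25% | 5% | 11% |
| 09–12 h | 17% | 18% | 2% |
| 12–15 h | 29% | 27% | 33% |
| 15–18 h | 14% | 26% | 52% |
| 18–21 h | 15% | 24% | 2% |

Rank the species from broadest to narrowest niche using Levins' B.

Dipodomys ordii > Dipodomys spectabilis > Dipodomys merriami

Convert percentages to proportions (divide by 100).
Σp_ordiᵢ² = 0.25² + 0.17² + 0.29² + 0.14² + 0.15² = 0.0625 + 0.0289 + 0.0841 + 0.0196 + 0.0225 = 0.2176
B_ordi = 1 / 0.2176 = 4.5956
Σp_specᵢ² = 0.05² + 0.18² + 0.27² + 0.26² + 0.24² = 0.0025 + 0.0324 + 0.0729 + 0.0676 + 0.0576 = 0.2330
B_spec = 1 / 0.2330 = 4.2918
Σp_merrᵢ² = 0.11² + 0.02² + 0.33² + 0.52² + 0.02² = 0.0121 + 0.0004 + 0.1089 + 0.2704 + 0.0004 = 0.3922
B_merr = 1 / 0.3922 = 2.5497
Ranking by B (broadest → narrowest): Dipodomys ordii (4.60) > Dipodomys spectabilis (4.29) > Dipodomys merriami (2.55)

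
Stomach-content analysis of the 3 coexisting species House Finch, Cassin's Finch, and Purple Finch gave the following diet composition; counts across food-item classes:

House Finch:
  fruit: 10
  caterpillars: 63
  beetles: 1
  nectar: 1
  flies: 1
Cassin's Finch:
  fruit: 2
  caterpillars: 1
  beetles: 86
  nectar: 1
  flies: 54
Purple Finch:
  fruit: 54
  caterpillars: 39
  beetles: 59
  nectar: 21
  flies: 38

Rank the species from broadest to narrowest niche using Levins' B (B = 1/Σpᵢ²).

Proportions for House Finch (n=76): 10/76=0.1316, 63/76=0.8289, 1/76=0.0132, 1/76=0.0132, 1/76=0.0132
Proportions for Cassin's Finch (n=144): 2/144=0.0139, 1/144=0.0069, 86/144=0.5972, 1/144=0.0069, 54/144=0.3750
Proportions for Purple Finch (n=211): 54/211=0.2559, 39/211=0.1848, 59/211=0.2796, 21/211=0.0995, 38/211=0.1801
Σp_Housᵢ² = 0.1316² + 0.8289² + 0.0132² + 0.0132² + 0.0132² = 0.017319 + 0.687075 + 0.000174 + 0.000174 + 0.000174 = 0.704916
B_Hous = 1 / 0.704916 = 1.4186
Σp_Cassᵢ² = 0.0139² + 0.0069² + 0.5972² + 0.0069² + 0.3750² = 0.000193 + 0.000048 + 0.356648 + 0.000048 + 0.140625 = 0.497562
B_Cass = 1 / 0.497562 = 2.0098
Σp_Purpᵢ² = 0.2559² + 0.1848² + 0.2796² + 0.0995² + 0.1801² = 0.065485 + 0.034151 + 0.078176 + 0.009900 + 0.032436 = 0.220148
B_Purp = 1 / 0.220148 = 4.5424
Ranking by B (broadest → narrowest): Purple Finch (4.54) > Cassin's Finch (2.01) > House Finch (1.42)

Purple Finch > Cassin's Finch > House Finch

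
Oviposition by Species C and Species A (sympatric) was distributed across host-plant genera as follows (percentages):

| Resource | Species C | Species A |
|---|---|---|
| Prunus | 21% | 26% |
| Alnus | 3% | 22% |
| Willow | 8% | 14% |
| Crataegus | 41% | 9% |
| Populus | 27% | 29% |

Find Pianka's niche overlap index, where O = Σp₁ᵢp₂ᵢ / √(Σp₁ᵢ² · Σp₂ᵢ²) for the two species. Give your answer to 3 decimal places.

Convert percentages to proportions (divide by 100).
Σ p₁ᵢp₂ᵢ = 0.0546 + 0.0066 + 0.0112 + 0.0369 + 0.0783 = 0.1876
Σp_1ᵢ² = 0.21² + 0.03² + 0.08² + 0.41² + 0.27² = 0.0441 + 0.0009 + 0.0064 + 0.1681 + 0.0729 = 0.2924
Σp_2ᵢ² = 0.26² + 0.22² + 0.14² + 0.09² + 0.29² = 0.0676 + 0.0484 + 0.0196 + 0.0081 + 0.0841 = 0.2278
O = 0.1876 / √(0.2924 × 0.2278) = 0.1876 / 0.258087 = 0.72689

0.727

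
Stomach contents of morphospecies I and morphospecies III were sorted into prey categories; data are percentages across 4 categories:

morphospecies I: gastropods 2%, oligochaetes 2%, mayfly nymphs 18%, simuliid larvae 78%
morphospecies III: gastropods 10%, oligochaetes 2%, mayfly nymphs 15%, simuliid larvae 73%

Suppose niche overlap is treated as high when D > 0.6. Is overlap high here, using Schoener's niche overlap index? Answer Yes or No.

Yes

Convert percentages to proportions (divide by 100).
Σ|p₁ᵢ − p₂ᵢ| = 0.08 + 0.00 + 0.03 + 0.05 = 0.16
D = 1 − ½ × 0.16 = 1 − 0.080 = 0.9200
D = 0.9200 > 0.6 → Yes.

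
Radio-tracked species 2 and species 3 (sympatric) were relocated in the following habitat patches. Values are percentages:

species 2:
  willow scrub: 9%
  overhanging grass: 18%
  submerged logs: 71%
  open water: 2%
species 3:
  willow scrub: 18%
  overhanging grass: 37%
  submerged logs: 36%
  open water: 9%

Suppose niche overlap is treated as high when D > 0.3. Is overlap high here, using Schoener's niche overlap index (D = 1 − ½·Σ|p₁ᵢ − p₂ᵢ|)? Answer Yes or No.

Convert percentages to proportions (divide by 100).
Σ|p₁ᵢ − p₂ᵢ| = 0.09 + 0.19 + 0.35 + 0.07 = 0.70
D = 1 − ½ × 0.70 = 1 − 0.350 = 0.6500
D = 0.6500 > 0.3 → Yes.

Yes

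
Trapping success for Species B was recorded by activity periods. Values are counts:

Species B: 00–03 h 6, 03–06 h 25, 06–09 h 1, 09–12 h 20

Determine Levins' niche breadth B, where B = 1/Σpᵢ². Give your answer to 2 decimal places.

2.55

Proportions for Species B (n=52): 6/52=0.1154, 25/52=0.4808, 1/52=0.0192, 20/52=0.3846
Σpᵢ² = 0.1154² + 0.4808² + 0.0192² + 0.3846² = 0.013317 + 0.231169 + 0.000369 + 0.147917 = 0.392772
B = 1 / 0.392772 = 2.5460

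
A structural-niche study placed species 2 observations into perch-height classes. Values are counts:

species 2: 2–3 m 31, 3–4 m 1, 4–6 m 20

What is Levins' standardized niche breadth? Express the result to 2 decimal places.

Proportions for species 2 (n=52): 31/52=0.5962, 1/52=0.0192, 20/52=0.3846
Σpᵢ² = 0.5962² + 0.0192² + 0.3846² = 0.355454 + 0.000369 + 0.147917 = 0.503740
B = 1 / 0.503740 = 1.9852
Bₛ = (B − 1)/(n − 1) = (1.9852 − 1)/(3 − 1) = 0.9852/2 = 0.4926

0.49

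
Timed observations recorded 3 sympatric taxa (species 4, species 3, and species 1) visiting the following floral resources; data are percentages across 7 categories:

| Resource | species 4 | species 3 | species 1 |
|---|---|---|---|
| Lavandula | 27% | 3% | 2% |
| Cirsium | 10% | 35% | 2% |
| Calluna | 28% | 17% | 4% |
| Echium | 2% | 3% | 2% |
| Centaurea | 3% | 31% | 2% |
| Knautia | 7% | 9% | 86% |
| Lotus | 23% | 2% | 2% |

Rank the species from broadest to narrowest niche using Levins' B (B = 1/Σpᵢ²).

species 4 > species 3 > species 1

Convert percentages to proportions (divide by 100).
Σp_4ᵢ² = 0.27² + 0.10² + 0.28² + 0.02² + 0.03² + 0.07² + 0.23² = 0.0729 + 0.0100 + 0.0784 + 0.0004 + 0.0009 + 0.0049 + 0.0529 = 0.2204
B_4 = 1 / 0.2204 = 4.5372
Σp_3ᵢ² = 0.03² + 0.35² + 0.17² + 0.03² + 0.31² + 0.09² + 0.02² = 0.0009 + 0.1225 + 0.0289 + 0.0009 + 0.0961 + 0.0081 + 0.0004 = 0.2578
B_3 = 1 / 0.2578 = 3.8790
Σp_1ᵢ² = 0.02² + 0.02² + 0.04² + 0.02² + 0.02² + 0.86² + 0.02² = 0.0004 + 0.0004 + 0.0016 + 0.0004 + 0.0004 + 0.7396 + 0.0004 = 0.7432
B_1 = 1 / 0.7432 = 1.3455
Ranking by B (broadest → narrowest): species 4 (4.54) > species 3 (3.88) > species 1 (1.35)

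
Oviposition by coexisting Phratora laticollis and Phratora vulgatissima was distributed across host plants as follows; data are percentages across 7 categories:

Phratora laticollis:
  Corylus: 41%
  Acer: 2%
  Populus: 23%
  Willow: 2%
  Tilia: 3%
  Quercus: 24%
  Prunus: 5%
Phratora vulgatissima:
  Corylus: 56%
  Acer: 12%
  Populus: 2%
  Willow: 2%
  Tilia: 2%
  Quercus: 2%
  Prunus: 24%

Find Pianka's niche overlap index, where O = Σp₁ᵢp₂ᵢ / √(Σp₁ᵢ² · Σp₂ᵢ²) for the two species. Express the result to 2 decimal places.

0.77

Convert percentages to proportions (divide by 100).
Σ p₁ᵢp₂ᵢ = 0.2296 + 0.0024 + 0.0046 + 0.0004 + 0.0006 + 0.0048 + 0.0120 = 0.2544
Σp_1ᵢ² = 0.41² + 0.02² + 0.23² + 0.02² + 0.03² + 0.24² + 0.05² = 0.1681 + 0.0004 + 0.0529 + 0.0004 + 0.0009 + 0.0576 + 0.0025 = 0.2828
Σp_2ᵢ² = 0.56² + 0.12² + 0.02² + 0.02² + 0.02² + 0.02² + 0.24² = 0.3136 + 0.0144 + 0.0004 + 0.0004 + 0.0004 + 0.0004 + 0.0576 = 0.3872
O = 0.2544 / √(0.2828 × 0.3872) = 0.2544 / 0.33091 = 0.7688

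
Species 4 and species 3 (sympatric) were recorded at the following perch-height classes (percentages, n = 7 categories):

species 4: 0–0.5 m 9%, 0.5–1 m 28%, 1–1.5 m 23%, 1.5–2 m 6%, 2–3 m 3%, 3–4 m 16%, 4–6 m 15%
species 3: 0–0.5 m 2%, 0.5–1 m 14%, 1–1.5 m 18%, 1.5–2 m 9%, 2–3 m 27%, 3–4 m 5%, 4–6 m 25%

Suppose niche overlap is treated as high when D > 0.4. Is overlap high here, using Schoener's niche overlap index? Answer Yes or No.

Yes

Convert percentages to proportions (divide by 100).
Σ|p₁ᵢ − p₂ᵢ| = 0.07 + 0.14 + 0.05 + 0.03 + 0.24 + 0.11 + 0.10 = 0.74
D = 1 − ½ × 0.74 = 1 − 0.370 = 0.6300
D = 0.6300 > 0.4 → Yes.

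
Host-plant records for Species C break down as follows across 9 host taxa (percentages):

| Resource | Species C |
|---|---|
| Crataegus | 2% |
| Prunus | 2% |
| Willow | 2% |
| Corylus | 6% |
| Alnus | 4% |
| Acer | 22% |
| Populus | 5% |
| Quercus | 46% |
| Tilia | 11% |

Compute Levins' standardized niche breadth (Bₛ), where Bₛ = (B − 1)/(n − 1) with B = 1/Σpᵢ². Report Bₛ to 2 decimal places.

0.32

Convert percentages to proportions (divide by 100).
Σpᵢ² = 0.02² + 0.02² + 0.02² + 0.06² + 0.04² + 0.22² + 0.05² + 0.46² + 0.11² = 0.0004 + 0.0004 + 0.0004 + 0.0036 + 0.0016 + 0.0484 + 0.0025 + 0.2116 + 0.0121 = 0.2810
B = 1 / 0.2810 = 3.5587
Bₛ = (B − 1)/(n − 1) = (3.5587 − 1)/(9 − 1) = 2.5587/8 = 0.3198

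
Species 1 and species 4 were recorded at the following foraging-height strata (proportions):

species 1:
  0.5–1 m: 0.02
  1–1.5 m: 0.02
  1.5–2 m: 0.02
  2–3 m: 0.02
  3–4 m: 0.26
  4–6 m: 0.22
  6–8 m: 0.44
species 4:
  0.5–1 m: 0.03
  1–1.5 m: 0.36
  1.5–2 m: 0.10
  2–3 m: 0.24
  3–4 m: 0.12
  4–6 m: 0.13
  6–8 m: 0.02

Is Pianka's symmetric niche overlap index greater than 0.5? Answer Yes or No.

Σ p₁ᵢp₂ᵢ = 0.0006 + 0.0072 + 0.0020 + 0.0048 + 0.0312 + 0.0286 + 0.0088 = 0.0832
Σp_1ᵢ² = 0.02² + 0.02² + 0.02² + 0.02² + 0.26² + 0.22² + 0.44² = 0.0004 + 0.0004 + 0.0004 + 0.0004 + 0.0676 + 0.0484 + 0.1936 = 0.3112
Σp_2ᵢ² = 0.03² + 0.36² + 0.10² + 0.24² + 0.12² + 0.13² + 0.02² = 0.0009 + 0.1296 + 0.0100 + 0.0576 + 0.0144 + 0.0169 + 0.0004 = 0.2298
O = 0.0832 / √(0.3112 × 0.2298) = 0.0832 / 0.26742 = 0.3111
O = 0.3111 < 0.5 → No.

No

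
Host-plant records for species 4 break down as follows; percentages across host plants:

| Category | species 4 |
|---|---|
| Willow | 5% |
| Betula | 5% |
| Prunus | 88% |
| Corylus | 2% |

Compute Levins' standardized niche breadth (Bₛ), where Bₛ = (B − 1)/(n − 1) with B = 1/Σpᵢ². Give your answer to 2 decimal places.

Convert percentages to proportions (divide by 100).
Σpᵢ² = 0.05² + 0.05² + 0.88² + 0.02² = 0.0025 + 0.0025 + 0.7744 + 0.0004 = 0.7798
B = 1 / 0.7798 = 1.2824
Bₛ = (B − 1)/(n − 1) = (1.2824 − 1)/(4 − 1) = 0.2824/3 = 0.0941

0.09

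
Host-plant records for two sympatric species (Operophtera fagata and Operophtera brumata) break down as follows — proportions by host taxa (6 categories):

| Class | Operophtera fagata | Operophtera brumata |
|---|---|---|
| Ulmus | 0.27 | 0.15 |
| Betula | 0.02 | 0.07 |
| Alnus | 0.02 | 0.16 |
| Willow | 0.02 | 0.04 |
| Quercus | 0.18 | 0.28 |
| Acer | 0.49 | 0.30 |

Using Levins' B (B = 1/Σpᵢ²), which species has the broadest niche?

Σp_fagaᵢ² = 0.27² + 0.02² + 0.02² + 0.02² + 0.18² + 0.49² = 0.0729 + 0.0004 + 0.0004 + 0.0004 + 0.0324 + 0.2401 = 0.3466
B_faga = 1 / 0.3466 = 2.8852
Σp_brumᵢ² = 0.15² + 0.07² + 0.16² + 0.04² + 0.28² + 0.30² = 0.0225 + 0.0049 + 0.0256 + 0.0016 + 0.0784 + 0.0900 = 0.2230
B_brum = 1 / 0.2230 = 4.4843
Highest B → broadest niche (most generalist): Operophtera brumata (B = 4.48).

Operophtera brumata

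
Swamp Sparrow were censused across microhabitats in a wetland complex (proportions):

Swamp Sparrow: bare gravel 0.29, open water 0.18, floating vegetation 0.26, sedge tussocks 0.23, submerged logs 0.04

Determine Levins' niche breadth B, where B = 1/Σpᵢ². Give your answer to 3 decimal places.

4.191

Σpᵢ² = 0.29² + 0.18² + 0.26² + 0.23² + 0.04² = 0.0841 + 0.0324 + 0.0676 + 0.0529 + 0.0016 = 0.2386
B = 1 / 0.2386 = 4.19111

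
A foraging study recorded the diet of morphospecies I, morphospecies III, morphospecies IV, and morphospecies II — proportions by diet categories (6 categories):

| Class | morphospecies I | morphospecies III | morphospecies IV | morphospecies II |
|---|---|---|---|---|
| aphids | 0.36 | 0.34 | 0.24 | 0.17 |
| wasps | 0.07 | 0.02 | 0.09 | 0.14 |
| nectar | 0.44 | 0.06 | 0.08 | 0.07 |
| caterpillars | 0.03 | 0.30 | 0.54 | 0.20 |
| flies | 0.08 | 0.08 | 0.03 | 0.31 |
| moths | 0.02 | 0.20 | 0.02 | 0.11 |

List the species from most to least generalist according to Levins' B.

Σp_Iᵢ² = 0.36² + 0.07² + 0.44² + 0.03² + 0.08² + 0.02² = 0.1296 + 0.0049 + 0.1936 + 0.0009 + 0.0064 + 0.0004 = 0.3358
B_I = 1 / 0.3358 = 2.9780
Σp_IIIᵢ² = 0.34² + 0.02² + 0.06² + 0.30² + 0.08² + 0.20² = 0.1156 + 0.0004 + 0.0036 + 0.0900 + 0.0064 + 0.0400 = 0.2560
B_III = 1 / 0.2560 = 3.9063
Σp_IVᵢ² = 0.24² + 0.09² + 0.08² + 0.54² + 0.03² + 0.02² = 0.0576 + 0.0081 + 0.0064 + 0.2916 + 0.0009 + 0.0004 = 0.3650
B_IV = 1 / 0.3650 = 2.7397
Σp_IIᵢ² = 0.17² + 0.14² + 0.07² + 0.20² + 0.31² + 0.11² = 0.0289 + 0.0196 + 0.0049 + 0.0400 + 0.0961 + 0.0121 = 0.2016
B_II = 1 / 0.2016 = 4.9603
Ranking by B (broadest → narrowest): morphospecies II (4.96) > morphospecies III (3.91) > morphospecies I (2.98) > morphospecies IV (2.74)

morphospecies II > morphospecies III > morphospecies I > morphospecies IV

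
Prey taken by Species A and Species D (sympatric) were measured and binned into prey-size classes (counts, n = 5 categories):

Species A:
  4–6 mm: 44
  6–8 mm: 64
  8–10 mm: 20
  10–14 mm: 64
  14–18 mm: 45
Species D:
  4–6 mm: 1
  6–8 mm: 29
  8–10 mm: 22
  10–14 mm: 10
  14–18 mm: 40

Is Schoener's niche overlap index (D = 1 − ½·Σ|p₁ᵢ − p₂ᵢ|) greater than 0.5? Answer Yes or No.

Yes

Proportions for Species A (n=237): 44/237=0.1857, 64/237=0.2700, 20/237=0.0844, 64/237=0.2700, 45/237=0.1899
Proportions for Species D (n=102): 1/102=0.0098, 29/102=0.2843, 22/102=0.2157, 10/102=0.0980, 40/102=0.3922
Σ|p₁ᵢ − p₂ᵢ| = 0.1759 + 0.0143 + 0.1313 + 0.1720 + 0.2023 = 0.6958
D = 1 − ½ × 0.6958 = 1 − 0.34790 = 0.65210
D = 0.65210 > 0.5 → Yes.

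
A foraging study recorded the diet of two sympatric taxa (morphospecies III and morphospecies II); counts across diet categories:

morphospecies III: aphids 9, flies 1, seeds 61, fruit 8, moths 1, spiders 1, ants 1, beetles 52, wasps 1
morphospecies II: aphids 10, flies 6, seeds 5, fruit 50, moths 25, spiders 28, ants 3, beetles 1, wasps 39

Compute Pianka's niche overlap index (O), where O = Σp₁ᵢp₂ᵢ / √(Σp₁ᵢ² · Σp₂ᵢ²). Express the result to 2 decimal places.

0.16

Proportions for morphospecies III (n=135): 9/135=0.0667, 1/135=0.0074, 61/135=0.4519, 8/135=0.0593, 1/135=0.0074, 1/135=0.0074, 1/135=0.0074, 52/135=0.3852, 1/135=0.0074
Proportions for morphospecies II (n=167): 10/167=0.0599, 6/167=0.0359, 5/167=0.0299, 50/167=0.2994, 25/167=0.1497, 28/167=0.1677, 3/167=0.0180, 1/167=0.0060, 39/167=0.2335
Σ p₁ᵢp₂ᵢ = 0.003995 + 0.000266 + 0.013512 + 0.017754 + 0.001108 + 0.001241 + 0.000133 + 0.002311 + 0.001728 = 0.042048
Σp_1ᵢ² = 0.0667² + 0.0074² + 0.4519² + 0.0593² + 0.0074² + 0.0074² + 0.0074² + 0.3852² + 0.0074² = 0.004449 + 0.000055 + 0.204214 + 0.003516 + 0.000055 + 0.000055 + 0.000055 + 0.148379 + 0.000055 = 0.360833
Σp_2ᵢ² = 0.0599² + 0.0359² + 0.0299² + 0.2994² + 0.1497² + 0.1677² + 0.0180² + 0.0060² + 0.2335² = 0.003588 + 0.001289 + 0.000894 + 0.089640 + 0.022410 + 0.028123 + 0.000324 + 0.000036 + 0.054522 = 0.200826
O = 0.042048 / √(0.360833 × 0.200826) = 0.042048 / 0.2691926 = 0.1562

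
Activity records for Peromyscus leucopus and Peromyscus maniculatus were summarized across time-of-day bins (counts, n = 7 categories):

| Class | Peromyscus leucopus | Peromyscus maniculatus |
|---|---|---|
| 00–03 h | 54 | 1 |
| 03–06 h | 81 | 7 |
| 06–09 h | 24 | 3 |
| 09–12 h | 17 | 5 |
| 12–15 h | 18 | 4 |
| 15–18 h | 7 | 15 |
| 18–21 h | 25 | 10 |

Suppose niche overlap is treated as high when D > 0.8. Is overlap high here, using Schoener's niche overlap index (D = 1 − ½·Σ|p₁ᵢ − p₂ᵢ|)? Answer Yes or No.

Proportions for Peromyscus leucopus (n=226): 54/226=0.2389, 81/226=0.3584, 24/226=0.1062, 17/226=0.0752, 18/226=0.0796, 7/226=0.0310, 25/226=0.1106
Proportions for Peromyscus maniculatus (n=45): 1/45=0.0222, 7/45=0.1556, 3/45=0.0667, 5/45=0.1111, 4/45=0.0889, 15/45=0.3333, 10/45=0.2222
Σ|p₁ᵢ − p₂ᵢ| = 0.2167 + 0.2028 + 0.0395 + 0.0359 + 0.0093 + 0.3023 + 0.1116 = 0.9181
D = 1 − ½ × 0.9181 = 1 − 0.45905 = 0.54095
D = 0.54095 < 0.8 → No.

No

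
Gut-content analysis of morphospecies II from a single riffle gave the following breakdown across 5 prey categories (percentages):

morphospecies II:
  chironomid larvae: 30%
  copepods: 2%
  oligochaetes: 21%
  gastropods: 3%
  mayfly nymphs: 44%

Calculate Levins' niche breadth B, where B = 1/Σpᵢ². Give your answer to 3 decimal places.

3.040

Convert percentages to proportions (divide by 100).
Σpᵢ² = 0.30² + 0.02² + 0.21² + 0.03² + 0.44² = 0.0900 + 0.0004 + 0.0441 + 0.0009 + 0.1936 = 0.3290
B = 1 / 0.3290 = 3.03951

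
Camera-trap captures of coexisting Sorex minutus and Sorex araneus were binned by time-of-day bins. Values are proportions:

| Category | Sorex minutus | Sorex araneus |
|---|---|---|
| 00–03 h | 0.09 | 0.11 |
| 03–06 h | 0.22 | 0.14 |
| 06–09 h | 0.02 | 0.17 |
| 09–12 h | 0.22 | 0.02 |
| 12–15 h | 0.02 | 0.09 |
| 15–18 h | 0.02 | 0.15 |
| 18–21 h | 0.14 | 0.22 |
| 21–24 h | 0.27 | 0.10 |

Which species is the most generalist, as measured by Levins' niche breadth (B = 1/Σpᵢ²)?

Σp_minuᵢ² = 0.09² + 0.22² + 0.02² + 0.22² + 0.02² + 0.02² + 0.14² + 0.27² = 0.0081 + 0.0484 + 0.0004 + 0.0484 + 0.0004 + 0.0004 + 0.0196 + 0.0729 = 0.1986
B_minu = 1 / 0.1986 = 5.0352
Σp_aranᵢ² = 0.11² + 0.14² + 0.17² + 0.02² + 0.09² + 0.15² + 0.22² + 0.10² = 0.0121 + 0.0196 + 0.0289 + 0.0004 + 0.0081 + 0.0225 + 0.0484 + 0.0100 = 0.1500
B_aran = 1 / 0.1500 = 6.6667
Highest B → broadest niche (most generalist): Sorex araneus (B = 6.67).

Sorex araneus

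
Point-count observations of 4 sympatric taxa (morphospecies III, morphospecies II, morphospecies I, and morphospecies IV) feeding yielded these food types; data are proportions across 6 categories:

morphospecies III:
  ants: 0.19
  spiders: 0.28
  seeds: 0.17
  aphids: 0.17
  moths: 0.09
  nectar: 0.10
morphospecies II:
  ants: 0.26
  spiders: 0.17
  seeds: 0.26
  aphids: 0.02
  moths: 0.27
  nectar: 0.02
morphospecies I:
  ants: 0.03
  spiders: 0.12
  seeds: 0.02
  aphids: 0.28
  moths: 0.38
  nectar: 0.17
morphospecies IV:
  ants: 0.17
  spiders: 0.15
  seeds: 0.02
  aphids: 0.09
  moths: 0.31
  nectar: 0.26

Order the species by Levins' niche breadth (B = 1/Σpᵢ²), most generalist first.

morphospecies III > morphospecies IV > morphospecies II > morphospecies I

Σp_IIIᵢ² = 0.19² + 0.28² + 0.17² + 0.17² + 0.09² + 0.10² = 0.0361 + 0.0784 + 0.0289 + 0.0289 + 0.0081 + 0.0100 = 0.1904
B_III = 1 / 0.1904 = 5.2521
Σp_IIᵢ² = 0.26² + 0.17² + 0.26² + 0.02² + 0.27² + 0.02² = 0.0676 + 0.0289 + 0.0676 + 0.0004 + 0.0729 + 0.0004 = 0.2378
B_II = 1 / 0.2378 = 4.2052
Σp_Iᵢ² = 0.03² + 0.12² + 0.02² + 0.28² + 0.38² + 0.17² = 0.0009 + 0.0144 + 0.0004 + 0.0784 + 0.1444 + 0.0289 = 0.2674
B_I = 1 / 0.2674 = 3.7397
Σp_IVᵢ² = 0.17² + 0.15² + 0.02² + 0.09² + 0.31² + 0.26² = 0.0289 + 0.0225 + 0.0004 + 0.0081 + 0.0961 + 0.0676 = 0.2236
B_IV = 1 / 0.2236 = 4.4723
Ranking by B (broadest → narrowest): morphospecies III (5.25) > morphospecies IV (4.47) > morphospecies II (4.21) > morphospecies I (3.74)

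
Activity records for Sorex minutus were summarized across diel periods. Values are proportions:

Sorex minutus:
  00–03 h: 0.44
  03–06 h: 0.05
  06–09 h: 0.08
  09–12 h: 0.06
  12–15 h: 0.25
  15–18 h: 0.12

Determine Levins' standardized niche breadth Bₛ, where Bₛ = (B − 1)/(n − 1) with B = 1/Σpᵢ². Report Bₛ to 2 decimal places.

Σpᵢ² = 0.44² + 0.05² + 0.08² + 0.06² + 0.25² + 0.12² = 0.1936 + 0.0025 + 0.0064 + 0.0036 + 0.0625 + 0.0144 = 0.2830
B = 1 / 0.2830 = 3.5336
Bₛ = (B − 1)/(n − 1) = (3.5336 − 1)/(6 − 1) = 2.5336/5 = 0.5067

0.51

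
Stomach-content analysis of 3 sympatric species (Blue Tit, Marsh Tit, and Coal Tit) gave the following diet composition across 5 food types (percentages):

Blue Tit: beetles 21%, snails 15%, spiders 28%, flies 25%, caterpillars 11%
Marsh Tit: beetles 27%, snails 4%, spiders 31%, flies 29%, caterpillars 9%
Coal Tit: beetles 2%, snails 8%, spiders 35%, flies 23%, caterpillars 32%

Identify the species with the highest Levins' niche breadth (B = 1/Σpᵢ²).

Blue Tit

Convert percentages to proportions (divide by 100).
Σp_Blueᵢ² = 0.21² + 0.15² + 0.28² + 0.25² + 0.11² = 0.0441 + 0.0225 + 0.0784 + 0.0625 + 0.0121 = 0.2196
B_Blue = 1 / 0.2196 = 4.5537
Σp_Marsᵢ² = 0.27² + 0.04² + 0.31² + 0.29² + 0.09² = 0.0729 + 0.0016 + 0.0961 + 0.0841 + 0.0081 = 0.2628
B_Mars = 1 / 0.2628 = 3.8052
Σp_Coalᵢ² = 0.02² + 0.08² + 0.35² + 0.23² + 0.32² = 0.0004 + 0.0064 + 0.1225 + 0.0529 + 0.1024 = 0.2846
B_Coal = 1 / 0.2846 = 3.5137
Highest B → broadest niche (most generalist): Blue Tit (B = 4.55).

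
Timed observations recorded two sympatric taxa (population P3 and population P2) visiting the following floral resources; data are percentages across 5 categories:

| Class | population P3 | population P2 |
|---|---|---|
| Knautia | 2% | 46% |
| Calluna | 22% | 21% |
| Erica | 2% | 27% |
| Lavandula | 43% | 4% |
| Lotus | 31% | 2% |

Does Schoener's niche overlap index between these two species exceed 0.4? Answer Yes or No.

Convert percentages to proportions (divide by 100).
Σ|p₁ᵢ − p₂ᵢ| = 0.44 + 0.01 + 0.25 + 0.39 + 0.29 = 1.38
D = 1 − ½ × 1.38 = 1 − 0.690 = 0.3100
D = 0.3100 < 0.4 → No.

No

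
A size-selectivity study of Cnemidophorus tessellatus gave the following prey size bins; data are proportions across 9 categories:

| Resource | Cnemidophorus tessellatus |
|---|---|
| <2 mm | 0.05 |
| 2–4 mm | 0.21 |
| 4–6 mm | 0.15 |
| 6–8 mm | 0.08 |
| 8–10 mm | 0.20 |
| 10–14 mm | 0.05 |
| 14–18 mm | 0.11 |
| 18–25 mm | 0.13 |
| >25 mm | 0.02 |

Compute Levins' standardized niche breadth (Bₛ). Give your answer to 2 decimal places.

Σpᵢ² = 0.05² + 0.21² + 0.15² + 0.08² + 0.20² + 0.05² + 0.11² + 0.13² + 0.02² = 0.0025 + 0.0441 + 0.0225 + 0.0064 + 0.0400 + 0.0025 + 0.0121 + 0.0169 + 0.0004 = 0.1474
B = 1 / 0.1474 = 6.7843
Bₛ = (B − 1)/(n − 1) = (6.7843 − 1)/(9 − 1) = 5.7843/8 = 0.7230

0.72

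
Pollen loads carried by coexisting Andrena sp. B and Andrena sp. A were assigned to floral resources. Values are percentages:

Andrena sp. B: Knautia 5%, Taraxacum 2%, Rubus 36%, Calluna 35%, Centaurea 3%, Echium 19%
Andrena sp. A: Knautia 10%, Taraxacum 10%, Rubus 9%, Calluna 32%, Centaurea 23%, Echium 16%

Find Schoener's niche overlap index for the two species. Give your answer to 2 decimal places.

Convert percentages to proportions (divide by 100).
Σ|p₁ᵢ − p₂ᵢ| = 0.05 + 0.08 + 0.27 + 0.03 + 0.20 + 0.03 = 0.66
D = 1 − ½ × 0.66 = 1 − 0.330 = 0.6700

0.67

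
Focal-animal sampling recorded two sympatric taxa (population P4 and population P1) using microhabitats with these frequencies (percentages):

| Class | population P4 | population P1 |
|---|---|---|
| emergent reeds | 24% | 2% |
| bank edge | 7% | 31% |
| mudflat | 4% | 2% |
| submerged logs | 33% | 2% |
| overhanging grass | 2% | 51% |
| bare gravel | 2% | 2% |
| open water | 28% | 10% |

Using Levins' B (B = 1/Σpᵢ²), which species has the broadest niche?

population P4

Convert percentages to proportions (divide by 100).
Σp_P4ᵢ² = 0.24² + 0.07² + 0.04² + 0.33² + 0.02² + 0.02² + 0.28² = 0.0576 + 0.0049 + 0.0016 + 0.1089 + 0.0004 + 0.0004 + 0.0784 = 0.2522
B_P4 = 1 / 0.2522 = 3.9651
Σp_P1ᵢ² = 0.02² + 0.31² + 0.02² + 0.02² + 0.51² + 0.02² + 0.10² = 0.0004 + 0.0961 + 0.0004 + 0.0004 + 0.2601 + 0.0004 + 0.0100 = 0.3678
B_P1 = 1 / 0.3678 = 2.7189
Highest B → broadest niche (most generalist): population P4 (B = 3.97).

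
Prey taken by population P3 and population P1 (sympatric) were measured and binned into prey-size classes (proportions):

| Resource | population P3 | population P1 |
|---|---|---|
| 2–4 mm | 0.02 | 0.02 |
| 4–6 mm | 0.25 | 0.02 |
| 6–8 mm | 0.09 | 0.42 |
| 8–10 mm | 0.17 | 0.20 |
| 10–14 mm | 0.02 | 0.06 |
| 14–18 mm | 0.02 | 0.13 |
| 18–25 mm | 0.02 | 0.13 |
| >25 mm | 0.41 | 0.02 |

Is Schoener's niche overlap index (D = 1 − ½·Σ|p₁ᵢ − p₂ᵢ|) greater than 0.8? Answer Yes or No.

No

Σ|p₁ᵢ − p₂ᵢ| = 0.00 + 0.23 + 0.33 + 0.03 + 0.04 + 0.11 + 0.11 + 0.39 = 1.24
D = 1 − ½ × 1.24 = 1 − 0.620 = 0.3800
D = 0.3800 < 0.8 → No.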